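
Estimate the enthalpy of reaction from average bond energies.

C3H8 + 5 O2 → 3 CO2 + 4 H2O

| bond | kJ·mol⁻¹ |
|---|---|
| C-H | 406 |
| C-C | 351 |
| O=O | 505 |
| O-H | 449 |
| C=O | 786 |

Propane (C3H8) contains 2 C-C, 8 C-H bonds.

Bonds broken (reactants):
  C-C: 2 × 351 = 702
  C-H: 8 × 406 = 3248
  O=O: 5 × 505 = 2525
  Σ(broken) = 6475 kJ
Bonds formed (products):
  C=O: 6 × 786 = 4716
  O-H: 8 × 449 = 3592
  Σ(formed) = 8308 kJ
ΔH = Σ(broken) − Σ(formed) = 6475 − 8308 = −1833 kJ

ΔH ≈ −1833 kJ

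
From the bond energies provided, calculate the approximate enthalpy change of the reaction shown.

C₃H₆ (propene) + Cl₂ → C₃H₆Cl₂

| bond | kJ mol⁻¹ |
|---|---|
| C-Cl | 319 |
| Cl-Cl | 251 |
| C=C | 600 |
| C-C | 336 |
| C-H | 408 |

ΔH ≈ −123 kJ

Bonds broken (reactants):
  C-C: 1 × 336 = 336
  C-H: 6 × 408 = 2448
  C=C: 1 × 600 = 600
  Cl-Cl: 1 × 251 = 251
  Σ(broken) = 3635 kJ
Bonds formed (products):
  C-C: 2 × 336 = 672
  C-Cl: 2 × 319 = 638
  C-H: 6 × 408 = 2448
  Σ(formed) = 3758 kJ
ΔH = Σ(broken) − Σ(formed) = 3635 − 3758 = −123 kJ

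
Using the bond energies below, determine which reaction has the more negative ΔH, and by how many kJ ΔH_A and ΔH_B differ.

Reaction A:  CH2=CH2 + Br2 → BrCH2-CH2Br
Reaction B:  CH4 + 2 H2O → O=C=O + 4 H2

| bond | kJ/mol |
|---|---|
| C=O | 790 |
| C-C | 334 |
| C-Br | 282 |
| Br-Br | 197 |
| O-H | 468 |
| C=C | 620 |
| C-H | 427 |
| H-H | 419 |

Reaction A:
  Bonds broken (reactants):
    Br-Br: 1 × 197 = 197
    C-H: 4 × 427 = 1708
    C=C: 1 × 620 = 620
    Σ(broken) = 2525 kJ
  Bonds formed (products):
    C-Br: 2 × 282 = 564
    C-C: 1 × 334 = 334
    C-H: 4 × 427 = 1708
    Σ(formed) = 2606 kJ
  ΔH_A = 2525 − 2606 = −81 kJ
Reaction B:
  Bonds broken (reactants):
    C-H: 4 × 427 = 1708
    O-H: 4 × 468 = 1872
    Σ(broken) = 3580 kJ
  Bonds formed (products):
    C=O: 2 × 790 = 1580
    H-H: 4 × 419 = 1676
    Σ(formed) = 3256 kJ
  ΔH_B = 3580 − 3256 = +324 kJ
ΔH_A − ΔH_B = −405 kJ, so reaction A has the more negative ΔH; |ΔH_A − ΔH_B| = 405 kJ.

Reaction A, by 405 kJ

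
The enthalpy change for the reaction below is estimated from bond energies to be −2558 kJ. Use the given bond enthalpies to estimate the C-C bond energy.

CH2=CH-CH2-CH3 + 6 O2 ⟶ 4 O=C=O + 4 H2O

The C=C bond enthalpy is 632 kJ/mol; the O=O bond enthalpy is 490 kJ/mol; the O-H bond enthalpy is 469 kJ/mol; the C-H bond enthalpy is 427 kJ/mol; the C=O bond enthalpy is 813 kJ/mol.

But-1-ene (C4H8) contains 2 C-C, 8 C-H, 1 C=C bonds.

D(C-C) ≈ 355 kJ/mol

Let D be the C-C bond energy.
Σ(broken) = 2×D + 8×427 + 1×632 + 6×490 = 6988 + 2D
Σ(formed) = 8×813 + 8×469 = 10256
ΔH = Σ(broken) − Σ(formed) = (6988 + 2D) − (10256) = −3268 + 2D
Setting this equal to −2558 kJ gives 2D = 710, so D = 355 kJ/mol.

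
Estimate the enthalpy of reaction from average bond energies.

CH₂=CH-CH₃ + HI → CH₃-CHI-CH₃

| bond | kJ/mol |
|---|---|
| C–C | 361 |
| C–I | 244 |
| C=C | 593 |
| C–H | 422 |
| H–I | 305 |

Bonds broken (reactants):
  C–C: 1 × 361 = 361
  C–H: 6 × 422 = 2532
  C=C: 1 × 593 = 593
  H–I: 1 × 305 = 305
  Σ(broken) = 3791 kJ
Bonds formed (products):
  C–C: 2 × 361 = 722
  C–H: 7 × 422 = 2954
  C–I: 1 × 244 = 244
  Σ(formed) = 3920 kJ
ΔH = Σ(broken) − Σ(formed) = 3791 − 3920 = −129 kJ

ΔH ≈ −129 kJ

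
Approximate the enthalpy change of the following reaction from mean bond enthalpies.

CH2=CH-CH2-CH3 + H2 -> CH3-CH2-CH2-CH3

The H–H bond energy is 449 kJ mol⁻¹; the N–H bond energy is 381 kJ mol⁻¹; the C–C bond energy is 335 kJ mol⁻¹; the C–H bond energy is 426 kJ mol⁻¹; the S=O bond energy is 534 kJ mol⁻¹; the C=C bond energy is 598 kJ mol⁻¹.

Bonds broken (reactants):
  C–C: 2 × 335 = 670
  C–H: 8 × 426 = 3408
  C=C: 1 × 598 = 598
  H–H: 1 × 449 = 449
  Σ(broken) = 5125 kJ
Bonds formed (products):
  C–C: 3 × 335 = 1005
  C–H: 10 × 426 = 4260
  Σ(formed) = 5265 kJ
ΔH = Σ(broken) − Σ(formed) = 5125 − 5265 = −140 kJ

ΔH ≈ −140 kJ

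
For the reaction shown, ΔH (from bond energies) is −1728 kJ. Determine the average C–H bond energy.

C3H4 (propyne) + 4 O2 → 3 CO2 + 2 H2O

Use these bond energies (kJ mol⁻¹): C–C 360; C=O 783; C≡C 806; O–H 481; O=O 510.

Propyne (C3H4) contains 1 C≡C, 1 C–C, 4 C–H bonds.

D(C–H) ≈ 422 kJ/mol

Let D be the C–H bond energy.
Σ(broken) = 1×806 + 1×360 + 4×D + 4×510 = 3206 + 4D
Σ(formed) = 6×783 + 4×481 = 6622
ΔH = Σ(broken) − Σ(formed) = (3206 + 4D) − (6622) = −3416 + 4D
Setting this equal to −1728 kJ gives 4D = 1688, so D = 422 kJ/mol.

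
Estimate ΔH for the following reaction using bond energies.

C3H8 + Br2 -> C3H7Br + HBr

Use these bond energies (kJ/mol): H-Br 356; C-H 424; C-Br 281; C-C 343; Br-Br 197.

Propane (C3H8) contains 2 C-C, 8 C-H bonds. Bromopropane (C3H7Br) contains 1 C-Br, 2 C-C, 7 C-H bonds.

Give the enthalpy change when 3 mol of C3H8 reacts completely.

ΔH = −48 kJ

Bonds broken (reactants):
  Br-Br: 1 × 197 = 197
  C-C: 2 × 343 = 686
  C-H: 8 × 424 = 3392
  Σ(broken) = 4275 kJ
Bonds formed (products):
  C-Br: 1 × 281 = 281
  C-C: 2 × 343 = 686
  C-H: 7 × 424 = 2968
  H-Br: 1 × 356 = 356
  Σ(formed) = 4291 kJ
ΔH = Σ(broken) − Σ(formed) = 4275 − 4291 = −16 kJ
For 3× the reaction as written: 3 × (−16) = −48 kJ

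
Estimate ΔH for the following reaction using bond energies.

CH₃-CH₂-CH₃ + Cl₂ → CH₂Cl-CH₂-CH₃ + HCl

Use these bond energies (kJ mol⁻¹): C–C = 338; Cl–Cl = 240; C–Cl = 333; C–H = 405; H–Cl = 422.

ΔH ≈ −110 kJ

Bonds broken (reactants):
  C–C: 2 × 338 = 676
  C–H: 8 × 405 = 3240
  Cl–Cl: 1 × 240 = 240
  Σ(broken) = 4156 kJ
Bonds formed (products):
  C–C: 2 × 338 = 676
  C–Cl: 1 × 333 = 333
  C–H: 7 × 405 = 2835
  H–Cl: 1 × 422 = 422
  Σ(formed) = 4266 kJ
ΔH = Σ(broken) − Σ(formed) = 4156 − 4266 = −110 kJ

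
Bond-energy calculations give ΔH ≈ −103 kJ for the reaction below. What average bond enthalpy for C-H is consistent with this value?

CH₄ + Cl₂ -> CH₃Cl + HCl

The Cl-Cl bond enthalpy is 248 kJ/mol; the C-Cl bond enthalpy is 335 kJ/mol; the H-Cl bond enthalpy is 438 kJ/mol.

Let D be the C-H bond energy.
Σ(broken) = 4×D + 1×248 = 248 + 4D
Σ(formed) = 1×335 + 3×D + 1×438 = 773 + 3D
ΔH = Σ(broken) − Σ(formed) = (248 + 4D) − (773 + 3D) = −525 + D
Setting this equal to −103 kJ gives D = 422 kJ/mol.

D(C-H) ≈ 422 kJ/mol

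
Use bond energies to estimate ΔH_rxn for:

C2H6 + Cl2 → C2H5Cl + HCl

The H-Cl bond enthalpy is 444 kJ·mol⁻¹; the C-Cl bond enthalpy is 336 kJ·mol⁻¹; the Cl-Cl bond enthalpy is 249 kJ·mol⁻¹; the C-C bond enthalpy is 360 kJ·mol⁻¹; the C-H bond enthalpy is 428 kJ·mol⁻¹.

Bonds broken (reactants):
  C-C: 1 × 360 = 360
  C-H: 6 × 428 = 2568
  Cl-Cl: 1 × 249 = 249
  Σ(broken) = 3177 kJ
Bonds formed (products):
  C-C: 1 × 360 = 360
  C-Cl: 1 × 336 = 336
  C-H: 5 × 428 = 2140
  H-Cl: 1 × 444 = 444
  Σ(formed) = 3280 kJ
ΔH = Σ(broken) − Σ(formed) = 3177 − 3280 = −103 kJ

ΔH ≈ −103 kJ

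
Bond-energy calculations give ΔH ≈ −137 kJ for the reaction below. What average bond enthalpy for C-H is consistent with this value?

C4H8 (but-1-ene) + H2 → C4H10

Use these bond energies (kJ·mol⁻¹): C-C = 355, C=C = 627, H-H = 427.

D(C-H) ≈ 418 kJ/mol

Let D be the C-H bond energy.
Σ(broken) = 2×355 + 8×D + 1×627 + 1×427 = 1764 + 8D
Σ(formed) = 3×355 + 10×D = 1065 + 10D
ΔH = Σ(broken) − Σ(formed) = (1764 + 8D) − (1065 + 10D) = +699 − 2D
Setting this equal to −137 kJ gives 2D = 836, so D = 418 kJ/mol.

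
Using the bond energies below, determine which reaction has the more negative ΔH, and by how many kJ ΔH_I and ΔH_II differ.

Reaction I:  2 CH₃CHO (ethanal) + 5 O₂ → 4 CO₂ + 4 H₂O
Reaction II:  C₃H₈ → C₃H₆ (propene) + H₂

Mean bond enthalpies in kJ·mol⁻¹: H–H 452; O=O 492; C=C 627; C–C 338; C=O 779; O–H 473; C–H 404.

Reaction I:
  Bonds broken (reactants):
    C–C: 2 × 338 = 676
    C–H: 8 × 404 = 3232
    C=O: 2 × 779 = 1558
    O=O: 5 × 492 = 2460
    Σ(broken) = 7926 kJ
  Bonds formed (products):
    C=O: 8 × 779 = 6232
    O–H: 8 × 473 = 3784
    Σ(formed) = 10016 kJ
  ΔH_I = 7926 − 10016 = −2090 kJ
Reaction II:
  Bonds broken (reactants):
    C–C: 2 × 338 = 676
    C–H: 8 × 404 = 3232
    Σ(broken) = 3908 kJ
  Bonds formed (products):
    C–C: 1 × 338 = 338
    C–H: 6 × 404 = 2424
    C=C: 1 × 627 = 627
    H–H: 1 × 452 = 452
    Σ(formed) = 3841 kJ
  ΔH_II = 3908 − 3841 = +67 kJ
ΔH_I − ΔH_II = −2157 kJ, so reaction I has the more negative ΔH; |ΔH_I − ΔH_II| = 2157 kJ.

Reaction I, by 2157 kJ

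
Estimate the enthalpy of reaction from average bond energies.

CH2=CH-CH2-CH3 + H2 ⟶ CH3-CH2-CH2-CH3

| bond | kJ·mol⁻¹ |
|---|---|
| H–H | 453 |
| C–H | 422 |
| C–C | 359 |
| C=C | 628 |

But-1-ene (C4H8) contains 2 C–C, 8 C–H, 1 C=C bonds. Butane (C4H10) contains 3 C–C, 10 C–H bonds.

ΔH ≈ −122 kJ

Bonds broken (reactants):
  C–C: 2 × 359 = 718
  C–H: 8 × 422 = 3376
  C=C: 1 × 628 = 628
  H–H: 1 × 453 = 453
  Σ(broken) = 5175 kJ
Bonds formed (products):
  C–C: 3 × 359 = 1077
  C–H: 10 × 422 = 4220
  Σ(formed) = 5297 kJ
ΔH = Σ(broken) − Σ(formed) = 5175 − 5297 = −122 kJ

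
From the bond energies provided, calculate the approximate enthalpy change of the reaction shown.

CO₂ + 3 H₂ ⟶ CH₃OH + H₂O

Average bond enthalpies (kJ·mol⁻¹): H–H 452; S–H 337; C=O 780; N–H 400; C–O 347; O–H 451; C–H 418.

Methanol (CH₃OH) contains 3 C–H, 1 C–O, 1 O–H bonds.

ΔH ≈ −38 kJ

Bonds broken (reactants):
  C=O: 2 × 780 = 1560
  H–H: 3 × 452 = 1356
  Σ(broken) = 2916 kJ
Bonds formed (products):
  C–H: 3 × 418 = 1254
  C–O: 1 × 347 = 347
  O–H: 3 × 451 = 1353
  Σ(formed) = 2954 kJ
ΔH = Σ(broken) − Σ(formed) = 2916 − 2954 = −38 kJ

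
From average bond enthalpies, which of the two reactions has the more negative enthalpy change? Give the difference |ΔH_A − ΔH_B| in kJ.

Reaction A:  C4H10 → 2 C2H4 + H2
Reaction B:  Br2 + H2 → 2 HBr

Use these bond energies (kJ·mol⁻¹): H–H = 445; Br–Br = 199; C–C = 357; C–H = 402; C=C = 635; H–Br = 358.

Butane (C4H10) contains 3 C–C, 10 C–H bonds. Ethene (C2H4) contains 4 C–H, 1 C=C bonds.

Reaction A:
  Bonds broken (reactants):
    C–C: 3 × 357 = 1071
    C–H: 10 × 402 = 4020
    Σ(broken) = 5091 kJ
  Bonds formed (products):
    C–H: 8 × 402 = 3216
    C=C: 2 × 635 = 1270
    H–H: 1 × 445 = 445
    Σ(formed) = 4931 kJ
  ΔH_A = 5091 − 4931 = +160 kJ
Reaction B:
  Bonds broken (reactants):
    Br–Br: 1 × 199 = 199
    H–H: 1 × 445 = 445
    Σ(broken) = 644 kJ
  Bonds formed (products):
    H–Br: 2 × 358 = 716
    Σ(formed) = 716 kJ
  ΔH_B = 644 − 716 = −72 kJ
ΔH_A − ΔH_B = +232 kJ, so reaction B has the more negative ΔH; |ΔH_A − ΔH_B| = 232 kJ.

Reaction B, by 232 kJ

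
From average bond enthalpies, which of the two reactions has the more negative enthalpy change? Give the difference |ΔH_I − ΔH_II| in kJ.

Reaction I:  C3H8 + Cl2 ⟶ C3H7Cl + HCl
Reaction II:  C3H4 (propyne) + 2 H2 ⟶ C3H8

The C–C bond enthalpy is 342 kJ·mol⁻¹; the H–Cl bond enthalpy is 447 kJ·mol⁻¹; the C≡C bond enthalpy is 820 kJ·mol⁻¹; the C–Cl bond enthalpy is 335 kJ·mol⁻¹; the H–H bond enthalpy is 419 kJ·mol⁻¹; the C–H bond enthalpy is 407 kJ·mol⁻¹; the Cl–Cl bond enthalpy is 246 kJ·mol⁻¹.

Reaction I:
  Bonds broken (reactants):
    C–C: 2 × 342 = 684
    C–H: 8 × 407 = 3256
    Cl–Cl: 1 × 246 = 246
    Σ(broken) = 4186 kJ
  Bonds formed (products):
    C–C: 2 × 342 = 684
    C–Cl: 1 × 335 = 335
    C–H: 7 × 407 = 2849
    H–Cl: 1 × 447 = 447
    Σ(formed) = 4315 kJ
  ΔH_I = 4186 − 4315 = −129 kJ
Reaction II:
  Bonds broken (reactants):
    C≡C: 1 × 820 = 820
    C–C: 1 × 342 = 342
    C–H: 4 × 407 = 1628
    H–H: 2 × 419 = 838
    Σ(broken) = 3628 kJ
  Bonds formed (products):
    C–C: 2 × 342 = 684
    C–H: 8 × 407 = 3256
    Σ(formed) = 3940 kJ
  ΔH_II = 3628 − 3940 = −312 kJ
ΔH_I − ΔH_II = +183 kJ, so reaction II has the more negative ΔH; |ΔH_I − ΔH_II| = 183 kJ.

Reaction II, by 183 kJ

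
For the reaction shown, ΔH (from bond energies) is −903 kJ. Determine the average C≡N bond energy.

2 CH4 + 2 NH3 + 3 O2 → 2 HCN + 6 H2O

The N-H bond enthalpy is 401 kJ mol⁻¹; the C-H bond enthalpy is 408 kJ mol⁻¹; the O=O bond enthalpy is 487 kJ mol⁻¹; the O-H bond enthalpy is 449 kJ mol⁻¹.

Let D be the C≡N bond energy.
Σ(broken) = 8×408 + 6×401 + 3×487 = 7131
Σ(formed) = 2×D + 2×408 + 12×449 = 6204 + 2D
ΔH = Σ(broken) − Σ(formed) = (7131) − (6204 + 2D) = +927 − 2D
Setting this equal to −903 kJ gives 2D = 1830, so D = 915 kJ/mol.

D(C≡N) ≈ 915 kJ/mol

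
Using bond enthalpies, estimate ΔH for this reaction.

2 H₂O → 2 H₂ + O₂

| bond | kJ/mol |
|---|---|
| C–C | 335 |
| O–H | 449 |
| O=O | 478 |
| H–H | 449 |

Bonds broken (reactants):
  O–H: 4 × 449 = 1796
  Σ(broken) = 1796 kJ
Bonds formed (products):
  H–H: 2 × 449 = 898
  O=O: 1 × 478 = 478
  Σ(formed) = 1376 kJ
ΔH = Σ(broken) − Σ(formed) = 1796 − 1376 = +420 kJ

ΔH ≈ +420 kJ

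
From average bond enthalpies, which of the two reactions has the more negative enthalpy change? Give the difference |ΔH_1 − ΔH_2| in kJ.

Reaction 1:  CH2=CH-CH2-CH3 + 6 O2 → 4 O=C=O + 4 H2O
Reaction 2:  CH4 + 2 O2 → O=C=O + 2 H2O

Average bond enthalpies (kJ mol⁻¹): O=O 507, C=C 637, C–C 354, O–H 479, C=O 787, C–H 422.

Reaction 1:
  Bonds broken (reactants):
    C–C: 2 × 354 = 708
    C–H: 8 × 422 = 3376
    C=C: 1 × 637 = 637
    O=O: 6 × 507 = 3042
    Σ(broken) = 7763 kJ
  Bonds formed (products):
    C=O: 8 × 787 = 6296
    O–H: 8 × 479 = 3832
    Σ(formed) = 10128 kJ
  ΔH_1 = 7763 − 10128 = −2365 kJ
Reaction 2:
  Bonds broken (reactants):
    C–H: 4 × 422 = 1688
    O=O: 2 × 507 = 1014
    Σ(broken) = 2702 kJ
  Bonds formed (products):
    C=O: 2 × 787 = 1574
    O–H: 4 × 479 = 1916
    Σ(formed) = 3490 kJ
  ΔH_2 = 2702 − 3490 = −788 kJ
ΔH_1 − ΔH_2 = −1577 kJ, so reaction 1 has the more negative ΔH; |ΔH_1 − ΔH_2| = 1577 kJ.

Reaction 1, by 1577 kJ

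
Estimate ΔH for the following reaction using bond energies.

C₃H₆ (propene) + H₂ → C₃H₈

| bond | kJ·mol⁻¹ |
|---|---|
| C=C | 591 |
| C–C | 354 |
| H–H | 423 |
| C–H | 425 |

ΔH ≈ −190 kJ

Bonds broken (reactants):
  C–C: 1 × 354 = 354
  C–H: 6 × 425 = 2550
  C=C: 1 × 591 = 591
  H–H: 1 × 423 = 423
  Σ(broken) = 3918 kJ
Bonds formed (products):
  C–C: 2 × 354 = 708
  C–H: 8 × 425 = 3400
  Σ(formed) = 4108 kJ
ΔH = Σ(broken) − Σ(formed) = 3918 − 4108 = −190 kJ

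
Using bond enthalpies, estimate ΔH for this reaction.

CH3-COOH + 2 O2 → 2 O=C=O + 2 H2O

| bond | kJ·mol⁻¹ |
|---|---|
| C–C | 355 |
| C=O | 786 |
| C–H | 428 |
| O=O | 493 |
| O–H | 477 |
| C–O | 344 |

ΔH ≈ −820 kJ

Bonds broken (reactants):
  C–C: 1 × 355 = 355
  C–H: 3 × 428 = 1284
  C–O: 1 × 344 = 344
  C=O: 1 × 786 = 786
  O–H: 1 × 477 = 477
  O=O: 2 × 493 = 986
  Σ(broken) = 4232 kJ
Bonds formed (products):
  C=O: 4 × 786 = 3144
  O–H: 4 × 477 = 1908
  Σ(formed) = 5052 kJ
ΔH = Σ(broken) − Σ(formed) = 4232 − 5052 = −820 kJ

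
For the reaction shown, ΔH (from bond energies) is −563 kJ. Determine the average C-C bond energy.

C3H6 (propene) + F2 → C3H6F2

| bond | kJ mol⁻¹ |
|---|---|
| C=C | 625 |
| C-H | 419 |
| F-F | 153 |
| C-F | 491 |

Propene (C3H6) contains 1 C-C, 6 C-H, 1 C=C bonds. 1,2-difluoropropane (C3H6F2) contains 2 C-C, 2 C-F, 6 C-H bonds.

Let D be the C-C bond energy.
Σ(broken) = 1×D + 6×419 + 1×625 + 1×153 = 3292 + D
Σ(formed) = 2×D + 2×491 + 6×419 = 3496 + 2D
ΔH = Σ(broken) − Σ(formed) = (3292 + D) − (3496 + 2D) = −204 − D
Setting this equal to −563 kJ gives D = 359 kJ/mol.

D(C-C) ≈ 359 kJ/mol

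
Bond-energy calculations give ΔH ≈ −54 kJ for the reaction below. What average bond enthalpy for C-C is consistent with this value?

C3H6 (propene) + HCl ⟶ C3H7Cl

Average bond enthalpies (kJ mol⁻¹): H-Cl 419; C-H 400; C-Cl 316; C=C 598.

Let D be the C-C bond energy.
Σ(broken) = 1×D + 6×400 + 1×598 + 1×419 = 3417 + D
Σ(formed) = 2×D + 1×316 + 7×400 = 3116 + 2D
ΔH = Σ(broken) − Σ(formed) = (3417 + D) − (3116 + 2D) = +301 − D
Setting this equal to −54 kJ gives D = 355 kJ/mol.

D(C-C) ≈ 355 kJ/mol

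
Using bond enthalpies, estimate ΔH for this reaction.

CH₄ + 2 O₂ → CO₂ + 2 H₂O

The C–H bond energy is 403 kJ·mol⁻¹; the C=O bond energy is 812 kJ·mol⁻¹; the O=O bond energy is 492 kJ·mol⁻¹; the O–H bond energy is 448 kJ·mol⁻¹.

Bonds broken (reactants):
  C–H: 4 × 403 = 1612
  O=O: 2 × 492 = 984
  Σ(broken) = 2596 kJ
Bonds formed (products):
  C=O: 2 × 812 = 1624
  O–H: 4 × 448 = 1792
  Σ(formed) = 3416 kJ
ΔH = Σ(broken) − Σ(formed) = 2596 − 3416 = −820 kJ

ΔH ≈ −820 kJ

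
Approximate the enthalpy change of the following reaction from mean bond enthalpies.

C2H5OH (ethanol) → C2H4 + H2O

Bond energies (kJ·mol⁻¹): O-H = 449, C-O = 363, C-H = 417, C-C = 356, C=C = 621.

ΔH ≈ +66 kJ

Bonds broken (reactants):
  C-C: 1 × 356 = 356
  C-H: 5 × 417 = 2085
  C-O: 1 × 363 = 363
  O-H: 1 × 449 = 449
  Σ(broken) = 3253 kJ
Bonds formed (products):
  C-H: 4 × 417 = 1668
  C=C: 1 × 621 = 621
  O-H: 2 × 449 = 898
  Σ(formed) = 3187 kJ
ΔH = Σ(broken) − Σ(formed) = 3253 − 3187 = +66 kJ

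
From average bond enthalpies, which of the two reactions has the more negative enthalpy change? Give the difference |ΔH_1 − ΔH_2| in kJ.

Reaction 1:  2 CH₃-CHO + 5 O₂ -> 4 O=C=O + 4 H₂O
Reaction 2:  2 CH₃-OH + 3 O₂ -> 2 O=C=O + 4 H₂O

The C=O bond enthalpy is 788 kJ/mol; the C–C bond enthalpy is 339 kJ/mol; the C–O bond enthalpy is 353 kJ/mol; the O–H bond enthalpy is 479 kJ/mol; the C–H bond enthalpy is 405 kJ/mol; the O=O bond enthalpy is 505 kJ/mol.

Reaction 1:
  Bonds broken (reactants):
    C–C: 2 × 339 = 678
    C–H: 8 × 405 = 3240
    C=O: 2 × 788 = 1576
    O=O: 5 × 505 = 2525
    Σ(broken) = 8019 kJ
  Bonds formed (products):
    C=O: 8 × 788 = 6304
    O–H: 8 × 479 = 3832
    Σ(formed) = 10136 kJ
  ΔH_1 = 8019 − 10136 = −2117 kJ
Reaction 2:
  Bonds broken (reactants):
    C–H: 6 × 405 = 2430
    C–O: 2 × 353 = 706
    O–H: 2 × 479 = 958
    O=O: 3 × 505 = 1515
    Σ(broken) = 5609 kJ
  Bonds formed (products):
    C=O: 4 × 788 = 3152
    O–H: 8 × 479 = 3832
    Σ(formed) = 6984 kJ
  ΔH_2 = 5609 − 6984 = −1375 kJ
ΔH_1 − ΔH_2 = −742 kJ, so reaction 1 has the more negative ΔH; |ΔH_1 − ΔH_2| = 742 kJ.

Reaction 1, by 742 kJ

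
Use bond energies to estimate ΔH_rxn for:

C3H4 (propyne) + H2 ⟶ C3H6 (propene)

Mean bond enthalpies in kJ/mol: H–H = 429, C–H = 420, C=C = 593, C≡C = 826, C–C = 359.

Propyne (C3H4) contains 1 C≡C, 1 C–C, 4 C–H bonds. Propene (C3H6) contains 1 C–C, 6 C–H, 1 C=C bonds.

ΔH ≈ −178 kJ

Bonds broken (reactants):
  C≡C: 1 × 826 = 826
  C–C: 1 × 359 = 359
  C–H: 4 × 420 = 1680
  H–H: 1 × 429 = 429
  Σ(broken) = 3294 kJ
Bonds formed (products):
  C–C: 1 × 359 = 359
  C–H: 6 × 420 = 2520
  C=C: 1 × 593 = 593
  Σ(formed) = 3472 kJ
ΔH = Σ(broken) − Σ(formed) = 3294 − 3472 = −178 kJ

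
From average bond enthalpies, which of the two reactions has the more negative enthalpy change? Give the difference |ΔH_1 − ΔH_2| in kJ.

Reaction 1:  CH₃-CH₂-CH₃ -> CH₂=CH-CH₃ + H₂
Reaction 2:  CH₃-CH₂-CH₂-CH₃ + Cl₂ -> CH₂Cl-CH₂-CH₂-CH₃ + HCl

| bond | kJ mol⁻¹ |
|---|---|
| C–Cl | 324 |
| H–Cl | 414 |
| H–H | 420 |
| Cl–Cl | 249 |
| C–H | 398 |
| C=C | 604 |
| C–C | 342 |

Reaction 1:
  Bonds broken (reactants):
    C–C: 2 × 342 = 684
    C–H: 8 × 398 = 3184
    Σ(broken) = 3868 kJ
  Bonds formed (products):
    C–C: 1 × 342 = 342
    C–H: 6 × 398 = 2388
    C=C: 1 × 604 = 604
    H–H: 1 × 420 = 420
    Σ(formed) = 3754 kJ
  ΔH_1 = 3868 − 3754 = +114 kJ
Reaction 2:
  Bonds broken (reactants):
    C–C: 3 × 342 = 1026
    C–H: 10 × 398 = 3980
    Cl–Cl: 1 × 249 = 249
    Σ(broken) = 5255 kJ
  Bonds formed (products):
    C–C: 3 × 342 = 1026
    C–Cl: 1 × 324 = 324
    C–H: 9 × 398 = 3582
    H–Cl: 1 × 414 = 414
    Σ(formed) = 5346 kJ
  ΔH_2 = 5255 − 5346 = −91 kJ
ΔH_1 − ΔH_2 = +205 kJ, so reaction 2 has the more negative ΔH; |ΔH_1 − ΔH_2| = 205 kJ.

Reaction 2, by 205 kJ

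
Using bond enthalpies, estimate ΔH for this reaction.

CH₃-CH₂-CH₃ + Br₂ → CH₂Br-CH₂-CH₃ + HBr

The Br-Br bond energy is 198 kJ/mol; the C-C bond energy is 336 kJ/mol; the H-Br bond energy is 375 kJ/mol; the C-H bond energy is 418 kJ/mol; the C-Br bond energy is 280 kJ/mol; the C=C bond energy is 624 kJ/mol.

ΔH ≈ −39 kJ

Bonds broken (reactants):
  Br-Br: 1 × 198 = 198
  C-C: 2 × 336 = 672
  C-H: 8 × 418 = 3344
  Σ(broken) = 4214 kJ
Bonds formed (products):
  C-Br: 1 × 280 = 280
  C-C: 2 × 336 = 672
  C-H: 7 × 418 = 2926
  H-Br: 1 × 375 = 375
  Σ(formed) = 4253 kJ
ΔH = Σ(broken) − Σ(formed) = 4214 − 4253 = −39 kJ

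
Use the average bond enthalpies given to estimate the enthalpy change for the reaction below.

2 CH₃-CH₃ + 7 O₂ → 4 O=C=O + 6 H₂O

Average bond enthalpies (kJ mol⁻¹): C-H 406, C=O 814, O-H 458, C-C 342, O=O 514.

Bonds broken (reactants):
  C-C: 2 × 342 = 684
  C-H: 12 × 406 = 4872
  O=O: 7 × 514 = 3598
  Σ(broken) = 9154 kJ
Bonds formed (products):
  C=O: 8 × 814 = 6512
  O-H: 12 × 458 = 5496
  Σ(formed) = 12008 kJ
ΔH = Σ(broken) − Σ(formed) = 9154 − 12008 = −2854 kJ

ΔH ≈ −2854 kJ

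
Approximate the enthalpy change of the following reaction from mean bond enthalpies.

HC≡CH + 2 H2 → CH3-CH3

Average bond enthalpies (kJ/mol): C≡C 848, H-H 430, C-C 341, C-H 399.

Bonds broken (reactants):
  C≡C: 1 × 848 = 848
  C-H: 2 × 399 = 798
  H-H: 2 × 430 = 860
  Σ(broken) = 2506 kJ
Bonds formed (products):
  C-C: 1 × 341 = 341
  C-H: 6 × 399 = 2394
  Σ(formed) = 2735 kJ
ΔH = Σ(broken) − Σ(formed) = 2506 − 2735 = −229 kJ

ΔH ≈ −229 kJ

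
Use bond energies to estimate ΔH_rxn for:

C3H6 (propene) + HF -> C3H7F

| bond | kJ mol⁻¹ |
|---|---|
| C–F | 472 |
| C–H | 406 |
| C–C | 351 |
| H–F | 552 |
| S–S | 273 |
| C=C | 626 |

Bonds broken (reactants):
  C–C: 1 × 351 = 351
  C–H: 6 × 406 = 2436
  C=C: 1 × 626 = 626
  H–F: 1 × 552 = 552
  Σ(broken) = 3965 kJ
Bonds formed (products):
  C–C: 2 × 351 = 702
  C–F: 1 × 472 = 472
  C–H: 7 × 406 = 2842
  Σ(formed) = 4016 kJ
ΔH = Σ(broken) − Σ(formed) = 3965 − 4016 = −51 kJ

ΔH ≈ −51 kJ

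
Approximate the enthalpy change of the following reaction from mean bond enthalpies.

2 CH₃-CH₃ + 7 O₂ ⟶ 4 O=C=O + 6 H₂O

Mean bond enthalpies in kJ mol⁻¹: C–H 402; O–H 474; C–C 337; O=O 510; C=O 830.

ΔH ≈ −3260 kJ

Bonds broken (reactants):
  C–C: 2 × 337 = 674
  C–H: 12 × 402 = 4824
  O=O: 7 × 510 = 3570
  Σ(broken) = 9068 kJ
Bonds formed (products):
  C=O: 8 × 830 = 6640
  O–H: 12 × 474 = 5688
  Σ(formed) = 12328 kJ
ΔH = Σ(broken) − Σ(formed) = 9068 − 12328 = −3260 kJ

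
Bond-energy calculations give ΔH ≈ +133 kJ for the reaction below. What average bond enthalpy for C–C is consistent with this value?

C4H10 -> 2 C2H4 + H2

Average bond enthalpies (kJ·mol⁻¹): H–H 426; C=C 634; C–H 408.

Let D be the C–C bond energy.
Σ(broken) = 3×D + 10×408 = 4080 + 3D
Σ(formed) = 8×408 + 2×634 + 1×426 = 4958
ΔH = Σ(broken) − Σ(formed) = (4080 + 3D) − (4958) = −878 + 3D
Setting this equal to +133 kJ gives 3D = 1011, so D = 337 kJ/mol.

D(C–C) ≈ 337 kJ/mol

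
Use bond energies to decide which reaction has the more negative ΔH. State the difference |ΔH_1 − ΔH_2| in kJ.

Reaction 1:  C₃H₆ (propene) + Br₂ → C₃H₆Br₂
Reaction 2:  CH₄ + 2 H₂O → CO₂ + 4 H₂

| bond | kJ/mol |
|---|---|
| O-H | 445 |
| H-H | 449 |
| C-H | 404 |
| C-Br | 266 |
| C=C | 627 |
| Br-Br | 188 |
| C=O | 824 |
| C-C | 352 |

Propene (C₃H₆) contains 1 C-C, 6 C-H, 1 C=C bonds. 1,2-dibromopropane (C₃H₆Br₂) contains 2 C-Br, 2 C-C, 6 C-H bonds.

Reaction 1:
  Bonds broken (reactants):
    Br-Br: 1 × 188 = 188
    C-C: 1 × 352 = 352
    C-H: 6 × 404 = 2424
    C=C: 1 × 627 = 627
    Σ(broken) = 3591 kJ
  Bonds formed (products):
    C-Br: 2 × 266 = 532
    C-C: 2 × 352 = 704
    C-H: 6 × 404 = 2424
    Σ(formed) = 3660 kJ
  ΔH_1 = 3591 − 3660 = −69 kJ
Reaction 2:
  Bonds broken (reactants):
    C-H: 4 × 404 = 1616
    O-H: 4 × 445 = 1780
    Σ(broken) = 3396 kJ
  Bonds formed (products):
    C=O: 2 × 824 = 1648
    H-H: 4 × 449 = 1796
    Σ(formed) = 3444 kJ
  ΔH_2 = 3396 − 3444 = −48 kJ
ΔH_1 − ΔH_2 = −21 kJ, so reaction 1 has the more negative ΔH; |ΔH_1 − ΔH_2| = 21 kJ.

Reaction 1, by 21 kJ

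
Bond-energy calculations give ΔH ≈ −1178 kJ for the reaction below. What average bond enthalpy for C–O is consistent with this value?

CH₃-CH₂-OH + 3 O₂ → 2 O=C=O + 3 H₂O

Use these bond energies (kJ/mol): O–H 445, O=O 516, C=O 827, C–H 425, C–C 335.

D(C–O) ≈ 347 kJ/mol

Let D be the C–O bond energy.
Σ(broken) = 1×335 + 5×425 + 1×D + 1×445 + 3×516 = 4453 + D
Σ(formed) = 4×827 + 6×445 = 5978
ΔH = Σ(broken) − Σ(formed) = (4453 + D) − (5978) = −1525 + D
Setting this equal to −1178 kJ gives D = 347 kJ/mol.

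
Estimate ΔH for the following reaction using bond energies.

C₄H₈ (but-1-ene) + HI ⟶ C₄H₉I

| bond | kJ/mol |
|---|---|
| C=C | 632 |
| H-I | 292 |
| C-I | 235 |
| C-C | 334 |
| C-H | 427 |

ΔH ≈ −72 kJ

Bonds broken (reactants):
  C-C: 2 × 334 = 668
  C-H: 8 × 427 = 3416
  C=C: 1 × 632 = 632
  H-I: 1 × 292 = 292
  Σ(broken) = 5008 kJ
Bonds formed (products):
  C-C: 3 × 334 = 1002
  C-H: 9 × 427 = 3843
  C-I: 1 × 235 = 235
  Σ(formed) = 5080 kJ
ΔH = Σ(broken) − Σ(formed) = 5008 − 5080 = −72 kJ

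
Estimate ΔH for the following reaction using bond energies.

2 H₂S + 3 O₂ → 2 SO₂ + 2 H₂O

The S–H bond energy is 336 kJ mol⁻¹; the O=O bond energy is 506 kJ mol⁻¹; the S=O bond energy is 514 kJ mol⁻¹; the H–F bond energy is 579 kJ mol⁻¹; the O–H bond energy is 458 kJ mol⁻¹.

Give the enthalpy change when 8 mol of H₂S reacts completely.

Bonds broken (reactants):
  O=O: 3 × 506 = 1518
  S–H: 4 × 336 = 1344
  Σ(broken) = 2862 kJ
Bonds formed (products):
  O–H: 4 × 458 = 1832
  S=O: 4 × 514 = 2056
  Σ(formed) = 3888 kJ
ΔH = Σ(broken) − Σ(formed) = 2862 − 3888 = −1026 kJ
For 4× the reaction as written: 4 × (−1026) = −4104 kJ

ΔH = −4104 kJ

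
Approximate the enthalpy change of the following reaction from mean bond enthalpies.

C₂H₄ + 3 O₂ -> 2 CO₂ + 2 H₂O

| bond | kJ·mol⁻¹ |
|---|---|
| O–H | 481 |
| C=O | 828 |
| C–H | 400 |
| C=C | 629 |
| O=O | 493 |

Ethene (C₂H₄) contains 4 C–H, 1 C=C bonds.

ΔH ≈ −1528 kJ

Bonds broken (reactants):
  C–H: 4 × 400 = 1600
  C=C: 1 × 629 = 629
  O=O: 3 × 493 = 1479
  Σ(broken) = 3708 kJ
Bonds formed (products):
  C=O: 4 × 828 = 3312
  O–H: 4 × 481 = 1924
  Σ(formed) = 5236 kJ
ΔH = Σ(broken) − Σ(formed) = 3708 − 5236 = −1528 kJ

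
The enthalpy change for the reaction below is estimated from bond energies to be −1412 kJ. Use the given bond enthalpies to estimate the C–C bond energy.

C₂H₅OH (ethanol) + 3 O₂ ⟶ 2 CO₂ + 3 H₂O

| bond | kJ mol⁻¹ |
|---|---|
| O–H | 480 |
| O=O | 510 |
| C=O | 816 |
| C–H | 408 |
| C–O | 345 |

Let D be the C–C bond energy.
Σ(broken) = 1×D + 5×408 + 1×345 + 1×480 + 3×510 = 4395 + D
Σ(formed) = 4×816 + 6×480 = 6144
ΔH = Σ(broken) − Σ(formed) = (4395 + D) − (6144) = −1749 + D
Setting this equal to −1412 kJ gives D = 337 kJ/mol.

D(C–C) ≈ 337 kJ/mol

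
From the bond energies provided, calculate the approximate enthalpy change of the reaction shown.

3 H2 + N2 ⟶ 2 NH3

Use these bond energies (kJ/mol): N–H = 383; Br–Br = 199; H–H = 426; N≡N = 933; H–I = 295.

ΔH ≈ −87 kJ

Bonds broken (reactants):
  H–H: 3 × 426 = 1278
  N≡N: 1 × 933 = 933
  Σ(broken) = 2211 kJ
Bonds formed (products):
  N–H: 6 × 383 = 2298
  Σ(formed) = 2298 kJ
ΔH = Σ(broken) − Σ(formed) = 2211 − 2298 = −87 kJ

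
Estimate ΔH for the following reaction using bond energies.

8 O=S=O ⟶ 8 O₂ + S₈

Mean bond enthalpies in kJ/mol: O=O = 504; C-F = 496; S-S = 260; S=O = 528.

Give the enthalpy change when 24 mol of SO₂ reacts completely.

Bonds broken (reactants):
  S=O: 16 × 528 = 8448
  Σ(broken) = 8448 kJ
Bonds formed (products):
  O=O: 8 × 504 = 4032
  S-S: 8 × 260 = 2080
  Σ(formed) = 6112 kJ
ΔH = Σ(broken) − Σ(formed) = 8448 − 6112 = +2336 kJ
For 3× the reaction as written: 3 × (+2336) = +7008 kJ

ΔH = +7008 kJ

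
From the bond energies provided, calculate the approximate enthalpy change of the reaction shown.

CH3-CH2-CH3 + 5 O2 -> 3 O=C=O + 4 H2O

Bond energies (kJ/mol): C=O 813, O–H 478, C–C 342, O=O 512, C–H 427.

Bonds broken (reactants):
  C–C: 2 × 342 = 684
  C–H: 8 × 427 = 3416
  O=O: 5 × 512 = 2560
  Σ(broken) = 6660 kJ
Bonds formed (products):
  C=O: 6 × 813 = 4878
  O–H: 8 × 478 = 3824
  Σ(formed) = 8702 kJ
ΔH = Σ(broken) − Σ(formed) = 6660 − 8702 = −2042 kJ

ΔH ≈ −2042 kJ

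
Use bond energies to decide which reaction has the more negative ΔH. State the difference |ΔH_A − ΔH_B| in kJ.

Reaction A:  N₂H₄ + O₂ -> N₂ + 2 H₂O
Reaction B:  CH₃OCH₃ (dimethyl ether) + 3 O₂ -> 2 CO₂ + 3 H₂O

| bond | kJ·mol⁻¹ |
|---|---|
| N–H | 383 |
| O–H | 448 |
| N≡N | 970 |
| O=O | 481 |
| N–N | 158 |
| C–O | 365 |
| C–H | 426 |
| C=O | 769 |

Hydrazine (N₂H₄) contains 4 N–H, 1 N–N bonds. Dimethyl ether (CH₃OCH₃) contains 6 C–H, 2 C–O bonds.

Reaction A:
  Bonds broken (reactants):
    N–H: 4 × 383 = 1532
    N–N: 1 × 158 = 158
    O=O: 1 × 481 = 481
    Σ(broken) = 2171 kJ
  Bonds formed (products):
    N≡N: 1 × 970 = 970
    O–H: 4 × 448 = 1792
    Σ(formed) = 2762 kJ
  ΔH_A = 2171 − 2762 = −591 kJ
Reaction B:
  Bonds broken (reactants):
    C–H: 6 × 426 = 2556
    C–O: 2 × 365 = 730
    O=O: 3 × 481 = 1443
    Σ(broken) = 4729 kJ
  Bonds formed (products):
    C=O: 4 × 769 = 3076
    O–H: 6 × 448 = 2688
    Σ(formed) = 5764 kJ
  ΔH_B = 4729 − 5764 = −1035 kJ
ΔH_A − ΔH_B = +444 kJ, so reaction B has the more negative ΔH; |ΔH_A − ΔH_B| = 444 kJ.

Reaction B, by 444 kJ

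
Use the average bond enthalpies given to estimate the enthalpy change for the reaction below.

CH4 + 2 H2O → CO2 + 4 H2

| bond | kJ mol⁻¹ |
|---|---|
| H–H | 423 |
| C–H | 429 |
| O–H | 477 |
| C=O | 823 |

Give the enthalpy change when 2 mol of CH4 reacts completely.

Bonds broken (reactants):
  C–H: 4 × 429 = 1716
  O–H: 4 × 477 = 1908
  Σ(broken) = 3624 kJ
Bonds formed (products):
  C=O: 2 × 823 = 1646
  H–H: 4 × 423 = 1692
  Σ(formed) = 3338 kJ
ΔH = Σ(broken) − Σ(formed) = 3624 − 3338 = +286 kJ
For 2× the reaction as written: 2 × (+286) = +572 kJ

ΔH = +572 kJ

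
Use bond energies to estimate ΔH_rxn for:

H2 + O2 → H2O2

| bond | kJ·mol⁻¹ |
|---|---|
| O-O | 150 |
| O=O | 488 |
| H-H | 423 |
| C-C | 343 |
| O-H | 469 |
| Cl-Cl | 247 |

Bonds broken (reactants):
  H-H: 1 × 423 = 423
  O=O: 1 × 488 = 488
  Σ(broken) = 911 kJ
Bonds formed (products):
  O-H: 2 × 469 = 938
  O-O: 1 × 150 = 150
  Σ(formed) = 1088 kJ
ΔH = Σ(broken) − Σ(formed) = 911 − 1088 = −177 kJ

ΔH ≈ −177 kJ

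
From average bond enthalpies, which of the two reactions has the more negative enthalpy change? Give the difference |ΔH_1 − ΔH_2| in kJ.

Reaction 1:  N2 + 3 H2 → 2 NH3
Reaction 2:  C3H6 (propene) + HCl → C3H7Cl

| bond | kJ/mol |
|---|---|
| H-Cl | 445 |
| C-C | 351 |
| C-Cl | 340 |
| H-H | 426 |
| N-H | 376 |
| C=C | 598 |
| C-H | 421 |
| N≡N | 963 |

Reaction 2, by 54 kJ

Reaction 1:
  Bonds broken (reactants):
    H-H: 3 × 426 = 1278
    N≡N: 1 × 963 = 963
    Σ(broken) = 2241 kJ
  Bonds formed (products):
    N-H: 6 × 376 = 2256
    Σ(formed) = 2256 kJ
  ΔH_1 = 2241 − 2256 = −15 kJ
Reaction 2:
  Bonds broken (reactants):
    C-C: 1 × 351 = 351
    C-H: 6 × 421 = 2526
    C=C: 1 × 598 = 598
    H-Cl: 1 × 445 = 445
    Σ(broken) = 3920 kJ
  Bonds formed (products):
    C-C: 2 × 351 = 702
    C-Cl: 1 × 340 = 340
    C-H: 7 × 421 = 2947
    Σ(formed) = 3989 kJ
  ΔH_2 = 3920 − 3989 = −69 kJ
ΔH_1 − ΔH_2 = +54 kJ, so reaction 2 has the more negative ΔH; |ΔH_1 − ΔH_2| = 54 kJ.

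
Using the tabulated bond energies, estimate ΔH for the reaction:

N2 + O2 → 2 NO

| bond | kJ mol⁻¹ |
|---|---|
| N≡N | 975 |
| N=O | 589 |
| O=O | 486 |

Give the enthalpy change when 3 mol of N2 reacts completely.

Bonds broken (reactants):
  N≡N: 1 × 975 = 975
  O=O: 1 × 486 = 486
  Σ(broken) = 1461 kJ
Bonds formed (products):
  N=O: 2 × 589 = 1178
  Σ(formed) = 1178 kJ
ΔH = Σ(broken) − Σ(formed) = 1461 − 1178 = +283 kJ
For 3× the reaction as written: 3 × (+283) = +849 kJ

ΔH = +849 kJ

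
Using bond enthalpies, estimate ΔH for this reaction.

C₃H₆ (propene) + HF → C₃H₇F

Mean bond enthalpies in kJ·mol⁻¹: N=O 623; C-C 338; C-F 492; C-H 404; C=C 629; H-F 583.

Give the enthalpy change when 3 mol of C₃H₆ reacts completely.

ΔH = −66 kJ

Bonds broken (reactants):
  C-C: 1 × 338 = 338
  C-H: 6 × 404 = 2424
  C=C: 1 × 629 = 629
  H-F: 1 × 583 = 583
  Σ(broken) = 3974 kJ
Bonds formed (products):
  C-C: 2 × 338 = 676
  C-F: 1 × 492 = 492
  C-H: 7 × 404 = 2828
  Σ(formed) = 3996 kJ
ΔH = Σ(broken) − Σ(formed) = 3974 − 3996 = −22 kJ
For 3× the reaction as written: 3 × (−22) = −66 kJ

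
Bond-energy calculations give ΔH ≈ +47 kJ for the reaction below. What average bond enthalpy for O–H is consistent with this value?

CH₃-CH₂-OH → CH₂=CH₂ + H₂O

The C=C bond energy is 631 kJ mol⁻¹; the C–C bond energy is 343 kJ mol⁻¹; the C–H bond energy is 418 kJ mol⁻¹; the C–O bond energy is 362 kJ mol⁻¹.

D(O–H) ≈ 445 kJ/mol

Let D be the O–H bond energy.
Σ(broken) = 1×343 + 5×418 + 1×362 + 1×D = 2795 + D
Σ(formed) = 4×418 + 1×631 + 2×D = 2303 + 2D
ΔH = Σ(broken) − Σ(formed) = (2795 + D) − (2303 + 2D) = +492 − D
Setting this equal to +47 kJ gives D = 445 kJ/mol.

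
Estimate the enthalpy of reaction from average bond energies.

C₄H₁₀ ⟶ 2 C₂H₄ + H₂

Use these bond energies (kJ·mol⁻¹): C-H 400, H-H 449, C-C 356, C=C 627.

ΔH ≈ +165 kJ

Bonds broken (reactants):
  C-C: 3 × 356 = 1068
  C-H: 10 × 400 = 4000
  Σ(broken) = 5068 kJ
Bonds formed (products):
  C-H: 8 × 400 = 3200
  C=C: 2 × 627 = 1254
  H-H: 1 × 449 = 449
  Σ(formed) = 4903 kJ
ΔH = Σ(broken) − Σ(formed) = 5068 − 4903 = +165 kJ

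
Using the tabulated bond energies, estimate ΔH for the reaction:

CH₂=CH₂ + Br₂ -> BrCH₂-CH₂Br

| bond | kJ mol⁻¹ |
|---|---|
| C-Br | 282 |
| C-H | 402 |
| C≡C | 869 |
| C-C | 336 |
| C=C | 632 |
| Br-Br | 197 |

Bonds broken (reactants):
  Br-Br: 1 × 197 = 197
  C-H: 4 × 402 = 1608
  C=C: 1 × 632 = 632
  Σ(broken) = 2437 kJ
Bonds formed (products):
  C-Br: 2 × 282 = 564
  C-C: 1 × 336 = 336
  C-H: 4 × 402 = 1608
  Σ(formed) = 2508 kJ
ΔH = Σ(broken) − Σ(formed) = 2437 − 2508 = −71 kJ

ΔH ≈ −71 kJ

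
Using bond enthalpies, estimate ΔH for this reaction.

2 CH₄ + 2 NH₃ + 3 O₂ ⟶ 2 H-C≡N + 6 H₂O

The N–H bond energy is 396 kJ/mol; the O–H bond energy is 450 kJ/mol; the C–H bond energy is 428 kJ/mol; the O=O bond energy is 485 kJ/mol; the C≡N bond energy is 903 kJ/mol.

Bonds broken (reactants):
  C–H: 8 × 428 = 3424
  N–H: 6 × 396 = 2376
  O=O: 3 × 485 = 1455
  Σ(broken) = 7255 kJ
Bonds formed (products):
  C≡N: 2 × 903 = 1806
  C–H: 2 × 428 = 856
  O–H: 12 × 450 = 5400
  Σ(formed) = 8062 kJ
ΔH = Σ(broken) − Σ(formed) = 7255 − 8062 = −807 kJ

ΔH ≈ −807 kJ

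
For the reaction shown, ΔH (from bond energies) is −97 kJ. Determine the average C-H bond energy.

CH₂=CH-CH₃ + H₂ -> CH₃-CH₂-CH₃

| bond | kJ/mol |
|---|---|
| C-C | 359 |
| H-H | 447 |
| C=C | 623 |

Let D be the C-H bond energy.
Σ(broken) = 1×359 + 6×D + 1×623 + 1×447 = 1429 + 6D
Σ(formed) = 2×359 + 8×D = 718 + 8D
ΔH = Σ(broken) − Σ(formed) = (1429 + 6D) − (718 + 8D) = +711 − 2D
Setting this equal to −97 kJ gives 2D = 808, so D = 404 kJ/mol.

D(C-H) ≈ 404 kJ/mol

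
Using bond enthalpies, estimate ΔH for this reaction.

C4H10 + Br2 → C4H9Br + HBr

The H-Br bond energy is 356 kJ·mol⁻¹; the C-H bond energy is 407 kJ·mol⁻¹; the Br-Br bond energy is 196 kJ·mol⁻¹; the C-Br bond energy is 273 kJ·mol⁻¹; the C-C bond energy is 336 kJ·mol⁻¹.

Bonds broken (reactants):
  Br-Br: 1 × 196 = 196
  C-C: 3 × 336 = 1008
  C-H: 10 × 407 = 4070
  Σ(broken) = 5274 kJ
Bonds formed (products):
  C-Br: 1 × 273 = 273
  C-C: 3 × 336 = 1008
  C-H: 9 × 407 = 3663
  H-Br: 1 × 356 = 356
  Σ(formed) = 5300 kJ
ΔH = Σ(broken) − Σ(formed) = 5274 − 5300 = −26 kJ

ΔH ≈ −26 kJ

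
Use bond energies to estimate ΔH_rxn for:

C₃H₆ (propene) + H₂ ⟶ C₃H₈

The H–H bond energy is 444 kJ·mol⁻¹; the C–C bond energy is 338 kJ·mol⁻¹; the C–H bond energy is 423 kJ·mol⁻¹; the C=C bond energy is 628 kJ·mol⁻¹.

Bonds broken (reactants):
  C–C: 1 × 338 = 338
  C–H: 6 × 423 = 2538
  C=C: 1 × 628 = 628
  H–H: 1 × 444 = 444
  Σ(broken) = 3948 kJ
Bonds formed (products):
  C–C: 2 × 338 = 676
  C–H: 8 × 423 = 3384
  Σ(formed) = 4060 kJ
ΔH = Σ(broken) − Σ(formed) = 3948 − 4060 = −112 kJ

ΔH ≈ −112 kJ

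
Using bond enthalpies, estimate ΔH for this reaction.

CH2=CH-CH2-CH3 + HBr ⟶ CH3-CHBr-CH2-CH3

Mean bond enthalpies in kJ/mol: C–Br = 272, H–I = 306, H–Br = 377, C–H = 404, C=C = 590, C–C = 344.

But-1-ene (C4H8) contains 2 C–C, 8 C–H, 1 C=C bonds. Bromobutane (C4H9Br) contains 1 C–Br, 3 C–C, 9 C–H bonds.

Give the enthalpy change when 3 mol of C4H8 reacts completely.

Bonds broken (reactants):
  C–C: 2 × 344 = 688
  C–H: 8 × 404 = 3232
  C=C: 1 × 590 = 590
  H–Br: 1 × 377 = 377
  Σ(broken) = 4887 kJ
Bonds formed (products):
  C–Br: 1 × 272 = 272
  C–C: 3 × 344 = 1032
  C–H: 9 × 404 = 3636
  Σ(formed) = 4940 kJ
ΔH = Σ(broken) − Σ(formed) = 4887 − 4940 = −53 kJ
For 3× the reaction as written: 3 × (−53) = −159 kJ

ΔH = −159 kJ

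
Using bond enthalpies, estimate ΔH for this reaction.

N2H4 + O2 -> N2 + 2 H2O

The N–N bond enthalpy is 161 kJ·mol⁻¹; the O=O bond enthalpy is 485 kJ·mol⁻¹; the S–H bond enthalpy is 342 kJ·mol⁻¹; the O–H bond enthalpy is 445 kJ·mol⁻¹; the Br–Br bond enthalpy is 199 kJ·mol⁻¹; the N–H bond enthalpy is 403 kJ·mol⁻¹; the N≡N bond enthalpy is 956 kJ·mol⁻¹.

ΔH ≈ −478 kJ

Bonds broken (reactants):
  N–H: 4 × 403 = 1612
  N–N: 1 × 161 = 161
  O=O: 1 × 485 = 485
  Σ(broken) = 2258 kJ
Bonds formed (products):
  N≡N: 1 × 956 = 956
  O–H: 4 × 445 = 1780
  Σ(formed) = 2736 kJ
ΔH = Σ(broken) − Σ(formed) = 2258 − 2736 = −478 kJ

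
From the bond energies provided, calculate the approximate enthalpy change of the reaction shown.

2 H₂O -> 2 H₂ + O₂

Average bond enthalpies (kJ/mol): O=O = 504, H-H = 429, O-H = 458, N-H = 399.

Bonds broken (reactants):
  O-H: 4 × 458 = 1832
  Σ(broken) = 1832 kJ
Bonds formed (products):
  H-H: 2 × 429 = 858
  O=O: 1 × 504 = 504
  Σ(formed) = 1362 kJ
ΔH = Σ(broken) − Σ(formed) = 1832 − 1362 = +470 kJ

ΔH ≈ +470 kJ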